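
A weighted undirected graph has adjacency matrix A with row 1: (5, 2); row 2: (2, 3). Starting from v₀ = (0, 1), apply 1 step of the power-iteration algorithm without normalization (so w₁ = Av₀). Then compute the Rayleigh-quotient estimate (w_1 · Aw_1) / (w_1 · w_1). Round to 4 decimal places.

w1 = Av₀ = (5·0 + 2·1; 2·0 + 3·1) = (2, 3)
Aw1 = (16, 13)
w1·Aw1 = 2·16 + 3·13 = 71; w1·w1 = 2·2 + 3·3 = 13
λ ≈ 71/13 = 5.4615

5.4615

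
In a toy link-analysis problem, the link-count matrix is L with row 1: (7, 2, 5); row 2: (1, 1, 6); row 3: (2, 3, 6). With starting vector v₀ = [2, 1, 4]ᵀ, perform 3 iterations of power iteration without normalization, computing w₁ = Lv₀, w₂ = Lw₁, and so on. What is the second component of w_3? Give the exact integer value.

w1 = Lv₀ = (7·2 + 2·1 + 5·4; 1·2 + 1·1 + 6·4; 2·2 + 3·1 + 6·4) = (36, 27, 31)
w2 = Lw1 = (7·36 + 2·27 + 5·31; 1·36 + 1·27 + 6·31; 2·36 + 3·27 + 6·31) = (461, 249, 339)
w3 = Lw2 = (5420, 2744, 3703)
The requested component of w3 is 2744.

2744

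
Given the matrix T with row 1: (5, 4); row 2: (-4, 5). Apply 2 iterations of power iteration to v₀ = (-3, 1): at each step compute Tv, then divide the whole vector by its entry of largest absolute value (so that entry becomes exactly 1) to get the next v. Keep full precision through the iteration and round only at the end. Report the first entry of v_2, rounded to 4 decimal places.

Tv0 = (-11.00000, 17.00000); divide by 17.00000 → v1 = (-0.64706, 1.00000)
Tv1 = (0.76471, 7.58824); divide by 7.58824 → v2 = (0.10078, 1.00000)
Requested entry of v2: 13/129 = 0.1008

0.1008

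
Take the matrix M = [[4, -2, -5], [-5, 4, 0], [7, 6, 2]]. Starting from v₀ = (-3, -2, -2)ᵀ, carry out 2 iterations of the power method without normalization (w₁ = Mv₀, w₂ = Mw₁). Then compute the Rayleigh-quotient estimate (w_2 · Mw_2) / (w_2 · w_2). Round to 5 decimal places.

w1 = Mv₀ = (4·(-3) + (-2)·(-2) + (-5)·(-2); (-5)·(-3) + 4·(-2) + 0·(-2); 7·(-3) + 6·(-2) + 2·(-2)) = (2, 7, -37)
w2 = Mw1 = (4·2 + (-2)·7 + (-5)·(-37); (-5)·2 + 4·7 + 0·(-37); 7·2 + 6·7 + 2·(-37)) = (179, 18, -18)
Mw2 = (770, -823, 1325)
w2·Mw2 = 179·770 + 18·(-823) + (-18)·1325 = 99166; w2·w2 = 179·179 + 18·18 + (-18)·(-18) = 32689
λ ≈ 99166/32689 = 3.03362

λ ≈ 3.03362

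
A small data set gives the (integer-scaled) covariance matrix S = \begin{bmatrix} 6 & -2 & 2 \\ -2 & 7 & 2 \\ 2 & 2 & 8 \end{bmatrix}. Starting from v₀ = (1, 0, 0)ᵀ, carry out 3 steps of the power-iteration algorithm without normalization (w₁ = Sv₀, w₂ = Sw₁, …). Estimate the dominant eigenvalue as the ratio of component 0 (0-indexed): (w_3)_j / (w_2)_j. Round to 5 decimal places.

w1 = Sv₀ = (6·1 + (-2)·0 + 2·0; (-2)·1 + 7·0 + 2·0; 2·1 + 2·0 + 8·0) = (6, -2, 2)
w2 = Sw1 = (6·6 + (-2)·(-2) + 2·2; (-2)·6 + 7·(-2) + 2·2; 2·6 + 2·(-2) + 8·2) = (44, -22, 24)
w3 = Sw2 = (356, -194, 236)
Ratio at component: 356 / 44 = 8.09091

λ ≈ 8.09091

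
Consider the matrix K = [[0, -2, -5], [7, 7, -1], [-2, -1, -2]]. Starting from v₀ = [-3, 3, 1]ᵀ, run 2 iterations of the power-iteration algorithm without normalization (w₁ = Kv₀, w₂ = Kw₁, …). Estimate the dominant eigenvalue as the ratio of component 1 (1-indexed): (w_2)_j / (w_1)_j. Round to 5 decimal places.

w1 = Kv₀ = (0·(-3) + (-2)·3 + (-5)·1; 7·(-3) + 7·3 + (-1)·1; (-2)·(-3) + (-1)·3 + (-2)·1) = (-11, -1, 1)
w2 = Kw1 = (0·(-11) + (-2)·(-1) + (-5)·1; 7·(-11) + 7·(-1) + (-1)·1; (-2)·(-11) + (-1)·(-1) + (-2)·1) = (-3, -85, 21)
Ratio at component: -3 / -11 = 0.27273

λ ≈ 0.27273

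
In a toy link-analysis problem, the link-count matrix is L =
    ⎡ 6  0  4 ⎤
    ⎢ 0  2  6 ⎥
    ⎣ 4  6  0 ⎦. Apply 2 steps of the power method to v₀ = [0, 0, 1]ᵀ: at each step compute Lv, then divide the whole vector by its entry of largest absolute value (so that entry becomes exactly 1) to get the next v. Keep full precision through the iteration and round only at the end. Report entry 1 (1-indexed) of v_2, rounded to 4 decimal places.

Lv0 = (4.00000, 6.00000, 0.00000); divide by 6.00000 → v1 = (0.66667, 1.00000, 0.00000)
Lv1 = (4.00000, 2.00000, 8.66667); divide by 8.66667 → v2 = (0.46154, 0.23077, 1.00000)
Requested entry of v2: 24/52 = 0.4615

0.4615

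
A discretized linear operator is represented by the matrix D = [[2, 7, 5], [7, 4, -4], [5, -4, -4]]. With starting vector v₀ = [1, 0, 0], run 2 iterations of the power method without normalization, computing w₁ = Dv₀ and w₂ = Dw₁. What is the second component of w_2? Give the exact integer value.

w1 = Dv₀ = (2·1 + 7·0 + 5·0; 7·1 + 4·0 + (-4)·0; 5·1 + (-4)·0 + (-4)·0) = (2, 7, 5)
w2 = Dw1 = (2·2 + 7·7 + 5·5; 7·2 + 4·7 + (-4)·5; 5·2 + (-4)·7 + (-4)·5) = (78, 22, -38)
The requested component of w2 is 22.

22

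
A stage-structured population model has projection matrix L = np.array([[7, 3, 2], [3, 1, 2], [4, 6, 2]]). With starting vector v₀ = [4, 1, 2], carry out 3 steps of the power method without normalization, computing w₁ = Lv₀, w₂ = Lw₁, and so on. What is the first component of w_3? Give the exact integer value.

w1 = Lv₀ = (7·4 + 3·1 + 2·2; 3·4 + 1·1 + 2·2; 4·4 + 6·1 + 2·2) = (35, 17, 26)
w2 = Lw1 = (7·35 + 3·17 + 2·26; 3·35 + 1·17 + 2·26; 4·35 + 6·17 + 2·26) = (348, 174, 294)
w3 = Lw2 = (3546, 1806, 3024)
The requested component of w3 is 3546.

3546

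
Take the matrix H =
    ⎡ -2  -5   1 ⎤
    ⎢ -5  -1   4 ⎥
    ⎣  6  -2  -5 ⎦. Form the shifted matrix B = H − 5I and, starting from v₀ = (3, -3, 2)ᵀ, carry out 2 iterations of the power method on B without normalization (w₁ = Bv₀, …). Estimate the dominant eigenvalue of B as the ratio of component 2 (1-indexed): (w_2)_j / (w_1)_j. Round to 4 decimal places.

B = H − 5I has rows (-7, -5, 1); (-5, -6, 4); (6, -2, -10)
w1 = Bv₀ = (-4, 11, 4)
w2 = Bw1 = (-23, -30, -86)
Ratio: -30/11 = -2.7273

-2.7273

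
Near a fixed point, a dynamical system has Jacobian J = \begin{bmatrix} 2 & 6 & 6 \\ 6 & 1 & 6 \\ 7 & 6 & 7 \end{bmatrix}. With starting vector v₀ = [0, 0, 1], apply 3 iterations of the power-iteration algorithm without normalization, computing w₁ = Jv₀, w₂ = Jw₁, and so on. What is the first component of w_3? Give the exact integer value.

1446

w1 = Jv₀ = (2·0 + 6·0 + 6·1; 6·0 + 1·0 + 6·1; 7·0 + 6·0 + 7·1) = (6, 6, 7)
w2 = Jw1 = (2·6 + 6·6 + 6·7; 6·6 + 1·6 + 6·7; 7·6 + 6·6 + 7·7) = (90, 84, 127)
w3 = Jw2 = (1446, 1386, 2023)
The requested component of w3 is 1446.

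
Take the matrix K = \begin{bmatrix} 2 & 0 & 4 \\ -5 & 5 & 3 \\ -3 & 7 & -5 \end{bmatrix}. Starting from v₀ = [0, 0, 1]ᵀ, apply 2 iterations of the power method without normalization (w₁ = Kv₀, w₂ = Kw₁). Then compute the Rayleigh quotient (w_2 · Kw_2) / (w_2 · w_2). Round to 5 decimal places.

w1 = Kv₀ = (2·0 + 0·0 + 4·1; (-5)·0 + 5·0 + 3·1; (-3)·0 + 7·0 + (-5)·1) = (4, 3, -5)
w2 = Kw1 = (2·4 + 0·3 + 4·(-5); (-5)·4 + 5·3 + 3·(-5); (-3)·4 + 7·3 + (-5)·(-5)) = (-12, -20, 34)
Kw2 = (112, 62, -274)
w2·Kw2 = (-12)·112 + (-20)·62 + 34·(-274) = -11900; w2·w2 = (-12)·(-12) + (-20)·(-20) + 34·34 = 1700
λ ≈ -11900/1700 = -7.00000

λ ≈ -7.00000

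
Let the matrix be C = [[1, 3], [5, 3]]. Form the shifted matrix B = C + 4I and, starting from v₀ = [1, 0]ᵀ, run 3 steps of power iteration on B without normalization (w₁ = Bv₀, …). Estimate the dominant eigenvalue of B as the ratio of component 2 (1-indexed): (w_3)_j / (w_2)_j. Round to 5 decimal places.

10.33333

B = C + 4I has rows (5, 3); (5, 7)
w1 = Bv₀ = (5, 5)
w2 = Bw1 = (40, 60)
w3 = Bw2 = (380, 620)
Ratio: 620/60 = 10.33333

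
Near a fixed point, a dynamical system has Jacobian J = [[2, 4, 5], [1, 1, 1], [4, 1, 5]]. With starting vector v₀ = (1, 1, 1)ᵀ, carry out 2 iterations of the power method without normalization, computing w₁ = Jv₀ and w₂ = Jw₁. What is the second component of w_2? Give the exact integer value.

24

w1 = Jv₀ = (11, 3, 10)
w2 = Jw1 = (84, 24, 97)
The requested component of w2 is 24.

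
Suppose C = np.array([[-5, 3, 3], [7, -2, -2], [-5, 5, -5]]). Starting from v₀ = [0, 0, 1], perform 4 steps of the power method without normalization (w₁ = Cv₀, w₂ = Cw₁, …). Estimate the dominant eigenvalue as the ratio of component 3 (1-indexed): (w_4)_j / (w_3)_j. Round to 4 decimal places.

-13.5493

w1 = Cv₀ = ((-5)·0 + 3·0 + 3·1; 7·0 + (-2)·0 + (-2)·1; (-5)·0 + 5·0 + (-5)·1) = (3, -2, -5)
w2 = Cw1 = ((-5)·3 + 3·(-2) + 3·(-5); 7·3 + (-2)·(-2) + (-2)·(-5); (-5)·3 + 5·(-2) + (-5)·(-5)) = (-36, 35, 0)
w3 = Cw2 = (285, -322, 355)
w4 = Cw3 = (-1326, 1929, -4810)
Ratio at component: -4810 / 355 = -13.5493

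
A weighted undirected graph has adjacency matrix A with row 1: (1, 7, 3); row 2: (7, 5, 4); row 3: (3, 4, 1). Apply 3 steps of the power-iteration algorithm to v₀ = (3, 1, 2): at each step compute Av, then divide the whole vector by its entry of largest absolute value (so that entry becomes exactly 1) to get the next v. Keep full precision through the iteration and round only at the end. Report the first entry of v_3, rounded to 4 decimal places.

0.7154

Av0 = (16.00000, 34.00000, 15.00000); divide by 34.00000 → v1 = (0.47059, 1.00000, 0.44118)
Av1 = (8.79412, 10.05882, 5.85294); divide by 10.05882 → v2 = (0.87427, 1.00000, 0.58187)
Av2 = (9.61988, 13.44737, 7.20468); divide by 13.44737 → v3 = (0.71537, 1.00000, 0.53577)
Requested entry of v3: 3290/4599 = 0.7154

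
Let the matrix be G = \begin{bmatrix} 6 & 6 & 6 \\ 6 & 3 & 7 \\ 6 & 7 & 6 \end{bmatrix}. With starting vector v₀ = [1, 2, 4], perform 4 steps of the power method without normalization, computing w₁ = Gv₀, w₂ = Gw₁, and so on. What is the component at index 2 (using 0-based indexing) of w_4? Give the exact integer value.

w1 = Gv₀ = (6·1 + 6·2 + 6·4; 6·1 + 3·2 + 7·4; 6·1 + 7·2 + 6·4) = (42, 40, 44)
w2 = Gw1 = (6·42 + 6·40 + 6·44; 6·42 + 3·40 + 7·44; 6·42 + 7·40 + 6·44) = (756, 680, 796)
w3 = Gw2 = (13392, 12148, 14072)
w4 = Gw3 = (237672, 215300, 249820)
The requested component of w4 is 249820.

249820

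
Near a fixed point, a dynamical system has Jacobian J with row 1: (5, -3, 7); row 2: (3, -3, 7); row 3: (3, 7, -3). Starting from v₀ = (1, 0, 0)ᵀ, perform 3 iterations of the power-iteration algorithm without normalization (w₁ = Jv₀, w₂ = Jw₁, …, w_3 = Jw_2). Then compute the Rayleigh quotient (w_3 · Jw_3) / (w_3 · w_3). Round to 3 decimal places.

w1 = Jv₀ = (5·1 + (-3)·0 + 7·0; 3·1 + (-3)·0 + 7·0; 3·1 + 7·0 + (-3)·0) = (5, 3, 3)
w2 = Jw1 = (5·5 + (-3)·3 + 7·3; 3·5 + (-3)·3 + 7·3; 3·5 + 7·3 + (-3)·3) = (37, 27, 27)
w3 = Jw2 = (293, 219, 219)
Jw3 = (2341, 1755, 1755)
w3·Jw3 = 293·2341 + 219·1755 + 219·1755 = 1454603; w3·w3 = 293·293 + 219·219 + 219·219 = 181771
λ ≈ 1454603/181771 = 8.002

λ ≈ 8.002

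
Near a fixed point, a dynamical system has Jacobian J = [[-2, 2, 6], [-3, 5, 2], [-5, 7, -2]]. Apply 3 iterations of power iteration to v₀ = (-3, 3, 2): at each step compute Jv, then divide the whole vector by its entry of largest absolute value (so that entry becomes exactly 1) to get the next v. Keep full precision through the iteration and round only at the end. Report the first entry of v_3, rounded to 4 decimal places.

Jv0 = (24.00000, 28.00000, 32.00000); divide by 32.00000 → v1 = (0.75000, 0.87500, 1.00000)
Jv1 = (6.25000, 4.12500, 0.37500); divide by 6.25000 → v2 = (1.00000, 0.66000, 0.06000)
Jv2 = (-0.32000, 0.42000, -0.50000); divide by -0.50000 → v3 = (0.64000, -0.84000, 1.00000)
Requested entry of v3: -64/-100 = 0.6400

0.6400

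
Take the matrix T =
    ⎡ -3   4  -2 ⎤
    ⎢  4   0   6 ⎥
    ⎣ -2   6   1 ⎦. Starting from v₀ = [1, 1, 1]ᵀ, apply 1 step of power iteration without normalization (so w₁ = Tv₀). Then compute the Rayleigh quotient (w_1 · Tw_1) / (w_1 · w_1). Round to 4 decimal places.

w1 = Tv₀ = (-1, 10, 5)
Tw1 = (33, 26, 67)
w1·Tw1 = (-1)·33 + 10·26 + 5·67 = 562; w1·w1 = (-1)·(-1) + 10·10 + 5·5 = 126
λ ≈ 562/126 = 4.4603

λ ≈ 4.4603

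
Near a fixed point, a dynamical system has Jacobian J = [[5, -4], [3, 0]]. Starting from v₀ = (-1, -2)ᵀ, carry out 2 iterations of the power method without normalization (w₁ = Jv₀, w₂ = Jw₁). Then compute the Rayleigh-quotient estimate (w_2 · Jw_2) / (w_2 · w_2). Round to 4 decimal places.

4.2000

w1 = Jv₀ = (5·(-1) + (-4)·(-2); 3·(-1) + 0·(-2)) = (3, -3)
w2 = Jw1 = (5·3 + (-4)·(-3); 3·3 + 0·(-3)) = (27, 9)
Jw2 = (99, 81)
w2·Jw2 = 27·99 + 9·81 = 3402; w2·w2 = 27·27 + 9·9 = 810
λ ≈ 3402/810 = 4.2000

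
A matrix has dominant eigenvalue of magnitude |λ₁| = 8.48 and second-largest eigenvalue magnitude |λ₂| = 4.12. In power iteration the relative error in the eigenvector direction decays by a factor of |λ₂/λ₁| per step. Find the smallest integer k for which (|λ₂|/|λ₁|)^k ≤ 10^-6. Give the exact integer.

20

|λ₂/λ₁| = 4.12/8.48 = 0.48585
Need k ≥ ln(10^-6) / ln(0.48585) = -13.8155 / -0.7219 ≈ 19.139
Smallest integer k satisfying the bound: 20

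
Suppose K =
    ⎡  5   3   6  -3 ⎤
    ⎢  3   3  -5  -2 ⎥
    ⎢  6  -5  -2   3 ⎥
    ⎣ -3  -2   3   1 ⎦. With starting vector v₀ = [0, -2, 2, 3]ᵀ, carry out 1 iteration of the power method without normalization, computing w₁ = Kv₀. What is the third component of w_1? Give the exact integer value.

15

w1 = Kv₀ = (5·0 + 3·(-2) + 6·2 + (-3)·3; 3·0 + 3·(-2) + (-5)·2 + (-2)·3; 6·0 + (-5)·(-2) + (-2)·2 + 3·3; (-3)·0 + (-2)·(-2) + 3·2 + 1·3) = (-3, -22, 15, 13)
The requested component of w1 is 15.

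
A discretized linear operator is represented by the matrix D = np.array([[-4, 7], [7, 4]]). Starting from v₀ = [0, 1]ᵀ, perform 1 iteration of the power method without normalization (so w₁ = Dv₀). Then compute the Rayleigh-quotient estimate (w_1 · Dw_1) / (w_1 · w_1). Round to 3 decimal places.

w1 = Dv₀ = ((-4)·0 + 7·1; 7·0 + 4·1) = (7, 4)
Dw1 = (0, 65)
w1·Dw1 = 7·0 + 4·65 = 260; w1·w1 = 7·7 + 4·4 = 65
λ ≈ 260/65 = 4.000

λ ≈ 4.000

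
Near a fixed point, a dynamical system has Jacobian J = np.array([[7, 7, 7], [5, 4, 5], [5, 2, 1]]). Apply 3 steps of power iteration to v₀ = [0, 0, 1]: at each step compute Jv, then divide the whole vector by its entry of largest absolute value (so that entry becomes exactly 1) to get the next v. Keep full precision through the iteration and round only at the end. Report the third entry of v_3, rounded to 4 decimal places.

Jv0 = (7.00000, 5.00000, 1.00000); divide by 7.00000 → v1 = (1.00000, 0.71429, 0.14286)
Jv1 = (13.00000, 8.57143, 6.57143); divide by 13.00000 → v2 = (1.00000, 0.65934, 0.50549)
Jv2 = (15.15385, 10.16484, 6.82418); divide by 15.15385 → v3 = (1.00000, 0.67078, 0.45033)
Requested entry of v3: 621/1379 = 0.4503

0.4503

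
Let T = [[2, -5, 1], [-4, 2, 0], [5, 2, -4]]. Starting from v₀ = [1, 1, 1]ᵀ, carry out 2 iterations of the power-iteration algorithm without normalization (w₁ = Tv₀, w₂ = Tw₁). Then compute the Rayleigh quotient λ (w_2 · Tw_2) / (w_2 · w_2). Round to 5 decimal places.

w1 = Tv₀ = (-2, -2, 3)
w2 = Tw1 = (9, 4, -26)
Tw2 = (-28, -28, 157)
w2·Tw2 = 9·(-28) + 4·(-28) + (-26)·157 = -4446; w2·w2 = 9·9 + 4·4 + (-26)·(-26) = 773
λ ≈ -4446/773 = -5.75162

-5.75162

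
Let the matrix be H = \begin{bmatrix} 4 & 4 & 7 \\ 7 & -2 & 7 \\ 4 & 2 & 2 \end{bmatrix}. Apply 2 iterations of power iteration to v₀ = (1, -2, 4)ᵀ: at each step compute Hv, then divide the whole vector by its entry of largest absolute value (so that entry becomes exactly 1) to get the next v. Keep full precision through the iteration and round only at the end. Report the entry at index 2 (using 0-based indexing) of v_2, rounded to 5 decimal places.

Hv0 = (24.000000, 39.000000, 8.000000); divide by 39.000000 → v1 = (0.615385, 1.000000, 0.205128)
Hv1 = (7.897436, 3.743590, 4.871795); divide by 7.897436 → v2 = (1.000000, 0.474026, 0.616883)
Requested entry of v2: 190/308 = 0.61688

0.61688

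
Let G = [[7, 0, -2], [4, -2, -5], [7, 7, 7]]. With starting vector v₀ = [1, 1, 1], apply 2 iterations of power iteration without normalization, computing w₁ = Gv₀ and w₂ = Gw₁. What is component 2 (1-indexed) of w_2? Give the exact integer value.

-79

w1 = Gv₀ = (7·1 + 0·1 + (-2)·1; 4·1 + (-2)·1 + (-5)·1; 7·1 + 7·1 + 7·1) = (5, -3, 21)
w2 = Gw1 = (7·5 + 0·(-3) + (-2)·21; 4·5 + (-2)·(-3) + (-5)·21; 7·5 + 7·(-3) + 7·21) = (-7, -79, 161)
The requested component of w2 is -79.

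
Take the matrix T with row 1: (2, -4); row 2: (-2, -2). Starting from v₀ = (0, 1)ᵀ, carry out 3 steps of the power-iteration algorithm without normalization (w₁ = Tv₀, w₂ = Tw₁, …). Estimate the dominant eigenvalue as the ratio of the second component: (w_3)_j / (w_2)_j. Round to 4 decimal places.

w1 = Tv₀ = (-4, -2)
w2 = Tw1 = (0, 12)
w3 = Tw2 = (-48, -24)
Ratio at component: -24 / 12 = -2.0000

λ ≈ -2.0000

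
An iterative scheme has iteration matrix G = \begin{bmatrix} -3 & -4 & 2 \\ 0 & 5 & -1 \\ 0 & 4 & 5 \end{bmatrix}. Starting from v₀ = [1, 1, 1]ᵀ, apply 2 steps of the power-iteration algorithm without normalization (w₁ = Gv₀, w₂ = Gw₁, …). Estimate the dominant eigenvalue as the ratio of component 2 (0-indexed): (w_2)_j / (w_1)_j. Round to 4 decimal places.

6.7778

w1 = Gv₀ = (-5, 4, 9)
w2 = Gw1 = (17, 11, 61)
Ratio at component: 61 / 9 = 6.7778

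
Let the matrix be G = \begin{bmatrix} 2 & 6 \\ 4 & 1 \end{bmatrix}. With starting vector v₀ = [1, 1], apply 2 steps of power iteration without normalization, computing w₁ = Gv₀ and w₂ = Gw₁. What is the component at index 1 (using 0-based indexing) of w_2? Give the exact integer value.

37

w1 = Gv₀ = (2·1 + 6·1; 4·1 + 1·1) = (8, 5)
w2 = Gw1 = (2·8 + 6·5; 4·8 + 1·5) = (46, 37)
The requested component of w2 is 37.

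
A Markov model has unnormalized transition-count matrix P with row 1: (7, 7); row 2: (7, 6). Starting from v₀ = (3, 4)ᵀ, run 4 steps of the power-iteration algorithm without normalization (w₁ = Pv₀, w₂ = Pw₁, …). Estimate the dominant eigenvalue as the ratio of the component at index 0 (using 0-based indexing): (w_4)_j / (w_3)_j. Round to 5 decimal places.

λ ≈ 13.51770

w1 = Pv₀ = (7·3 + 7·4; 7·3 + 6·4) = (49, 45)
w2 = Pw1 = (7·49 + 7·45; 7·49 + 6·45) = (658, 613)
w3 = Pw2 = (8897, 8284)
w4 = Pw3 = (120267, 111983)
Ratio at component: 120267 / 8897 = 13.51770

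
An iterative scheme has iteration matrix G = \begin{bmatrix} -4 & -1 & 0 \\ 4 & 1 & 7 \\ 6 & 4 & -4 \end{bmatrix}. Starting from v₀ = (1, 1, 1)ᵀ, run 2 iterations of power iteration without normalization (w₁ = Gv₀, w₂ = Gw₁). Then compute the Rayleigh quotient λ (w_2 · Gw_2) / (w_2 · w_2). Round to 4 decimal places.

-0.7643

w1 = Gv₀ = ((-4)·1 + (-1)·1 + 0·1; 4·1 + 1·1 + 7·1; 6·1 + 4·1 + (-4)·1) = (-5, 12, 6)
w2 = Gw1 = ((-4)·(-5) + (-1)·12 + 0·6; 4·(-5) + 1·12 + 7·6; 6·(-5) + 4·12 + (-4)·6) = (8, 34, -6)
Gw2 = (-66, 24, 208)
w2·Gw2 = 8·(-66) + 34·24 + (-6)·208 = -960; w2·w2 = 8·8 + 34·34 + (-6)·(-6) = 1256
λ ≈ -960/1256 = -0.7643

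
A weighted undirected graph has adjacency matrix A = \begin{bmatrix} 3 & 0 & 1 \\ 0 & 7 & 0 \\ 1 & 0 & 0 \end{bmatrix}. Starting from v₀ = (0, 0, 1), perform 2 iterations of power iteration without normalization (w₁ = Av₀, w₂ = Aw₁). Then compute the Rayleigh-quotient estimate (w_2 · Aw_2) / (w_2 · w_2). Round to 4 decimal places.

λ ≈ 3.3000

w1 = Av₀ = (3·0 + 0·0 + 1·1; 0·0 + 7·0 + 0·1; 1·0 + 0·0 + 0·1) = (1, 0, 0)
w2 = Aw1 = (3·1 + 0·0 + 1·0; 0·1 + 7·0 + 0·0; 1·1 + 0·0 + 0·0) = (3, 0, 1)
Aw2 = (10, 0, 3)
w2·Aw2 = 3·10 + 0·0 + 1·3 = 33; w2·w2 = 3·3 + 0·0 + 1·1 = 10
λ ≈ 33/10 = 3.3000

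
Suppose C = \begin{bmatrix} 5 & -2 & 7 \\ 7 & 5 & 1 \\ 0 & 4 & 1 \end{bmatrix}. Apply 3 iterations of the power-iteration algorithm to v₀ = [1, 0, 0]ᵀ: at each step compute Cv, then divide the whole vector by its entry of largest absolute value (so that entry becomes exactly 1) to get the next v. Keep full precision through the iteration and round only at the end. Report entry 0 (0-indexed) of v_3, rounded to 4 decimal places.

Cv0 = (5.00000, 7.00000, 0.00000); divide by 7.00000 → v1 = (0.71429, 1.00000, 0.00000)
Cv1 = (1.57143, 10.00000, 4.00000); divide by 10.00000 → v2 = (0.15714, 1.00000, 0.40000)
Cv2 = (1.58571, 6.50000, 4.40000); divide by 6.50000 → v3 = (0.24396, 1.00000, 0.67692)
Requested entry of v3: 111/455 = 0.2440

0.2440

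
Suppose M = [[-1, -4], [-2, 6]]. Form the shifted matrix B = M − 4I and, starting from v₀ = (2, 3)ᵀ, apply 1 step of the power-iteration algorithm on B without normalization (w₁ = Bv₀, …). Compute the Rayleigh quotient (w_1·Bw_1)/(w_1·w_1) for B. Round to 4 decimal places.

B = M − 4I has rows (-5, -4); (-2, 2)
w1 = Bv₀ = ((-5)·2 + (-4)·3; (-2)·2 + 2·3) = (-22, 2)
Bw1 = (102, 48)
w1·Bw1 = -2148; w1·w1 = 488; μ ≈ -2148/488 = -4.4016

-4.4016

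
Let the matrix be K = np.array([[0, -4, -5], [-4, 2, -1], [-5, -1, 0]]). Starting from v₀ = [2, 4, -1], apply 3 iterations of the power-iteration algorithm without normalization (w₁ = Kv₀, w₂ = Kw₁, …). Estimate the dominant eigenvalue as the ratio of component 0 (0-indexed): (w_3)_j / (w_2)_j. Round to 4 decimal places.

w1 = Kv₀ = (0·2 + (-4)·4 + (-5)·(-1); (-4)·2 + 2·4 + (-1)·(-1); (-5)·2 + (-1)·4 + 0·(-1)) = (-11, 1, -14)
w2 = Kw1 = (0·(-11) + (-4)·1 + (-5)·(-14); (-4)·(-11) + 2·1 + (-1)·(-14); (-5)·(-11) + (-1)·1 + 0·(-14)) = (66, 60, 54)
w3 = Kw2 = (-510, -198, -390)
Ratio at component: -510 / 66 = -7.7273

λ ≈ -7.7273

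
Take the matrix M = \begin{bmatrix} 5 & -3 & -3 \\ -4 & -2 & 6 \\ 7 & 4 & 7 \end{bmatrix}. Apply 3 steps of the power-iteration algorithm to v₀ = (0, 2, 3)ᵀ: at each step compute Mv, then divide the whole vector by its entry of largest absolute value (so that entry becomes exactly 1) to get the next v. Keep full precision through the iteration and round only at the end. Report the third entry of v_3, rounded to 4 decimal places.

-0.2257

Mv0 = (-15.00000, 14.00000, 29.00000); divide by 29.00000 → v1 = (-0.51724, 0.48276, 1.00000)
Mv1 = (-7.03448, 7.10345, 5.31034); divide by 7.10345 → v2 = (-0.99029, 1.00000, 0.74757)
Mv2 = (-10.19417, 6.44660, 2.30097); divide by -10.19417 → v3 = (1.00000, -0.63238, -0.22571)
Requested entry of v3: 474/-2100 = -0.2257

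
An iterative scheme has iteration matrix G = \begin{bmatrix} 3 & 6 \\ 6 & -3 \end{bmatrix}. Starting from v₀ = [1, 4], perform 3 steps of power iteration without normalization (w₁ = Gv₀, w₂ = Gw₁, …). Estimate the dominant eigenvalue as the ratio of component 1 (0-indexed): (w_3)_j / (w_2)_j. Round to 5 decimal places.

λ ≈ -1.50000

w1 = Gv₀ = (27, -6)
w2 = Gw1 = (45, 180)
w3 = Gw2 = (1215, -270)
Ratio at component: -270 / 180 = -1.50000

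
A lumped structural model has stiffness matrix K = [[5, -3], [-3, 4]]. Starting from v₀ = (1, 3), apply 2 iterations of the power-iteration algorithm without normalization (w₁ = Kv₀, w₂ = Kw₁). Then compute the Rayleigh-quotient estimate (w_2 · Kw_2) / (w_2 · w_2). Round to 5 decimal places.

7.48881

w1 = Kv₀ = (5·1 + (-3)·3; (-3)·1 + 4·3) = (-4, 9)
w2 = Kw1 = (5·(-4) + (-3)·9; (-3)·(-4) + 4·9) = (-47, 48)
Kw2 = (-379, 333)
w2·Kw2 = (-47)·(-379) + 48·333 = 33797; w2·w2 = (-47)·(-47) + 48·48 = 4513
λ ≈ 33797/4513 = 7.48881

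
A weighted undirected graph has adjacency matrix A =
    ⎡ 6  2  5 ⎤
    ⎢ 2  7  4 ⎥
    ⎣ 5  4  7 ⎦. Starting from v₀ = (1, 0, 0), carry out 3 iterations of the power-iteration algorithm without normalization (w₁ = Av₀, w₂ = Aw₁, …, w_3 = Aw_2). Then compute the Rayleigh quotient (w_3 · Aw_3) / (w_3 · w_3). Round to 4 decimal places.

14.1446

w1 = Av₀ = (6, 2, 5)
w2 = Aw1 = (65, 46, 73)
w3 = Aw2 = (847, 744, 1020)
Aw3 = (11670, 10982, 14351)
w3·Aw3 = 847·11670 + 744·10982 + 1020·14351 = 32693118; w3·w3 = 847·847 + 744·744 + 1020·1020 = 2311345
λ ≈ 32693118/2311345 = 14.1446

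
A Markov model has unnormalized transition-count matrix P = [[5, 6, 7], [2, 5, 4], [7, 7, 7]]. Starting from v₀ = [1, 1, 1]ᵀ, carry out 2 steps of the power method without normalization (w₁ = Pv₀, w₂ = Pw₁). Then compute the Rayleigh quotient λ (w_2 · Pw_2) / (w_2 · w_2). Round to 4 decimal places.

λ ≈ 16.5445

w1 = Pv₀ = (18, 11, 21)
w2 = Pw1 = (303, 175, 350)
Pw2 = (5015, 2881, 5796)
w2·Pw2 = 303·5015 + 175·2881 + 350·5796 = 4052320; w2·w2 = 303·303 + 175·175 + 350·350 = 244934
λ ≈ 4052320/244934 = 16.5445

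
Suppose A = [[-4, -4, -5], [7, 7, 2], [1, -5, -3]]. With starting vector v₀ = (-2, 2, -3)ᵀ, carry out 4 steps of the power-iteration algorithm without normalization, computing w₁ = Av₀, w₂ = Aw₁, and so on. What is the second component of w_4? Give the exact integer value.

-1314

w1 = Av₀ = ((-4)·(-2) + (-4)·2 + (-5)·(-3); 7·(-2) + 7·2 + 2·(-3); 1·(-2) + (-5)·2 + (-3)·(-3)) = (15, -6, -3)
w2 = Aw1 = ((-4)·15 + (-4)·(-6) + (-5)·(-3); 7·15 + 7·(-6) + 2·(-3); 1·15 + (-5)·(-6) + (-3)·(-3)) = (-21, 57, 54)
w3 = Aw2 = (-414, 360, -468)
w4 = Aw3 = (2556, -1314, -810)
The requested component of w4 is -1314.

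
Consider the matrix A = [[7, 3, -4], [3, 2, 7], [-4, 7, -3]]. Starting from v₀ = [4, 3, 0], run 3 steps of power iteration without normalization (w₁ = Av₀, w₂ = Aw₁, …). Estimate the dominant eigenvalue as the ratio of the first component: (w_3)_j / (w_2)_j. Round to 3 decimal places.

w1 = Av₀ = (7·4 + 3·3 + (-4)·0; 3·4 + 2·3 + 7·0; (-4)·4 + 7·3 + (-3)·0) = (37, 18, 5)
w2 = Aw1 = (7·37 + 3·18 + (-4)·5; 3·37 + 2·18 + 7·5; (-4)·37 + 7·18 + (-3)·5) = (293, 182, -37)
w3 = Aw2 = (2745, 984, 213)
Ratio at component: 2745 / 293 = 9.369

9.369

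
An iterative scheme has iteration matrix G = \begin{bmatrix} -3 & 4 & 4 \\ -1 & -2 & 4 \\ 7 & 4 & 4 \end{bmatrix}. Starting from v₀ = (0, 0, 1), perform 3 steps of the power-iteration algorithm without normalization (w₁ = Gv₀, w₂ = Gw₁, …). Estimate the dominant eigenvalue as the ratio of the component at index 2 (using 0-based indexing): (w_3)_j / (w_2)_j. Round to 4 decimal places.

λ ≈ 6.6000

w1 = Gv₀ = ((-3)·0 + 4·0 + 4·1; (-1)·0 + (-2)·0 + 4·1; 7·0 + 4·0 + 4·1) = (4, 4, 4)
w2 = Gw1 = ((-3)·4 + 4·4 + 4·4; (-1)·4 + (-2)·4 + 4·4; 7·4 + 4·4 + 4·4) = (20, 4, 60)
w3 = Gw2 = (196, 212, 396)
Ratio at component: 396 / 60 = 6.6000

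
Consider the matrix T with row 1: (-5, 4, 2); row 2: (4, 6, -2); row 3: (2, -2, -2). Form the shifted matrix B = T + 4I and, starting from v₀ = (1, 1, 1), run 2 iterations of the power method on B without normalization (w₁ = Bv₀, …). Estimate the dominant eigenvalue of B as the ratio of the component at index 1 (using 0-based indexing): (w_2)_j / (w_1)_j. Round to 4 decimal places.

B = T + 4I has rows (-1, 4, 2); (4, 10, -2); (2, -2, 2)
w1 = Bv₀ = ((-1)·1 + 4·1 + 2·1; 4·1 + 10·1 + (-2)·1; 2·1 + (-2)·1 + 2·1) = (5, 12, 2)
w2 = Bw1 = ((-1)·5 + 4·12 + 2·2; 4·5 + 10·12 + (-2)·2; 2·5 + (-2)·12 + 2·2) = (47, 136, -10)
Ratio: 136/12 = 11.3333

μ ≈ 11.3333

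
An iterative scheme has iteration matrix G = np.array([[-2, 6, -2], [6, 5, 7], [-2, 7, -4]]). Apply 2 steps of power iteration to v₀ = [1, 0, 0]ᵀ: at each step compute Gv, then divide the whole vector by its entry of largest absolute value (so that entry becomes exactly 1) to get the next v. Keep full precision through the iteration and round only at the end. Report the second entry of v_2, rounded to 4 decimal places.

0.0741

Gv0 = (-2.00000, 6.00000, -2.00000); divide by 6.00000 → v1 = (-0.33333, 1.00000, -0.33333)
Gv1 = (7.33333, 0.66667, 9.00000); divide by 9.00000 → v2 = (0.81481, 0.07407, 1.00000)
Requested entry of v2: 4/54 = 0.0741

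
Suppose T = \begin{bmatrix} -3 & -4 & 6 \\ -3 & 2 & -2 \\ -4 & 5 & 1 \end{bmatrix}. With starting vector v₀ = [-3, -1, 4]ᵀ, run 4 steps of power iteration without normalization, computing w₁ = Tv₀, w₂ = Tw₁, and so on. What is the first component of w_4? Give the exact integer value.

w1 = Tv₀ = (37, -1, 11)
w2 = Tw1 = (-41, -135, -142)
w3 = Tw2 = (-189, 137, -653)
w4 = Tw3 = (-3899, 2147, 788)
The requested component of w4 is -3899.

-3899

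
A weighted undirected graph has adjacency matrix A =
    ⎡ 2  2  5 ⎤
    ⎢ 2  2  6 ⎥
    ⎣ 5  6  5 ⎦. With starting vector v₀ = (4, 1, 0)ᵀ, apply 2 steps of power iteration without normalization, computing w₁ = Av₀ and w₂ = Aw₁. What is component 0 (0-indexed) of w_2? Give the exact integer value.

w1 = Av₀ = (10, 10, 26)
w2 = Aw1 = (170, 196, 240)
The requested component of w2 is 170.

170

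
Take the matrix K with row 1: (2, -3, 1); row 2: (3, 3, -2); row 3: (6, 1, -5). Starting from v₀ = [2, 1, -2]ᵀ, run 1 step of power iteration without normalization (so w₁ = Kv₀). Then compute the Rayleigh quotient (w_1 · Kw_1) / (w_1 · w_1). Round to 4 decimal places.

-3.7139

w1 = Kv₀ = (-1, 13, 23)
Kw1 = (-18, -10, -108)
w1·Kw1 = (-1)·(-18) + 13·(-10) + 23·(-108) = -2596; w1·w1 = (-1)·(-1) + 13·13 + 23·23 = 699
λ ≈ -2596/699 = -3.7139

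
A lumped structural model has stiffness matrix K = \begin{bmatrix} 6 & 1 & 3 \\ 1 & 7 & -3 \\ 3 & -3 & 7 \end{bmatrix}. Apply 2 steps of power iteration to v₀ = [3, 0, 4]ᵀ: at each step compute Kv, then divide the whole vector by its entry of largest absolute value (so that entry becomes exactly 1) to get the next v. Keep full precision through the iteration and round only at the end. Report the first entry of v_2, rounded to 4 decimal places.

0.7500

Kv0 = (30.00000, -9.00000, 37.00000); divide by 37.00000 → v1 = (0.81081, -0.24324, 1.00000)
Kv1 = (7.62162, -3.89189, 10.16216); divide by 10.16216 → v2 = (0.75000, -0.38298, 1.00000)
Requested entry of v2: 282/376 = 0.7500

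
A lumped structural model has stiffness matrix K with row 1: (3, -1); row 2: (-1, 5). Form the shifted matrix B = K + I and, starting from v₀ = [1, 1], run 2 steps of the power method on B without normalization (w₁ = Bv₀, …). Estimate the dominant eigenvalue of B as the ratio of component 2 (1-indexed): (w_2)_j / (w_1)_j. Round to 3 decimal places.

5.400

B = K + I has rows (4, -1); (-1, 6)
w1 = Bv₀ = (3, 5)
w2 = Bw1 = (7, 27)
Ratio: 27/5 = 5.400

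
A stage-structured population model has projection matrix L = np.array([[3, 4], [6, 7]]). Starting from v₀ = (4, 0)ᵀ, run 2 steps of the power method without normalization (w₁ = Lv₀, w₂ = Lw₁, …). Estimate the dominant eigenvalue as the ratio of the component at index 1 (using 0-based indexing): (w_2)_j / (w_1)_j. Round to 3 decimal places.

w1 = Lv₀ = (3·4 + 4·0; 6·4 + 7·0) = (12, 24)
w2 = Lw1 = (3·12 + 4·24; 6·12 + 7·24) = (132, 240)
Ratio at component: 240 / 24 = 10.000

10.000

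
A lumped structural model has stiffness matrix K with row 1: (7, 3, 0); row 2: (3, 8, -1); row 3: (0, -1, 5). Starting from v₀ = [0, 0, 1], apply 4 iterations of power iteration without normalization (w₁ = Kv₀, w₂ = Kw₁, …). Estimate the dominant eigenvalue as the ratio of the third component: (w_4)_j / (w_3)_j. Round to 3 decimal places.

w1 = Kv₀ = (0, -1, 5)
w2 = Kw1 = (-3, -13, 26)
w3 = Kw2 = (-60, -139, 143)
w4 = Kw3 = (-837, -1435, 854)
Ratio at component: 854 / 143 = 5.972

λ ≈ 5.972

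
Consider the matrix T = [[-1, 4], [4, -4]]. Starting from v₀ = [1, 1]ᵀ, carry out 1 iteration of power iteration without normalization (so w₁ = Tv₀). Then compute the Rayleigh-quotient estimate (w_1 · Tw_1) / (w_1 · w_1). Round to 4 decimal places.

λ ≈ -1.0000

w1 = Tv₀ = (3, 0)
Tw1 = (-3, 12)
w1·Tw1 = 3·(-3) + 0·12 = -9; w1·w1 = 3·3 + 0·0 = 9
λ ≈ -9/9 = -1.0000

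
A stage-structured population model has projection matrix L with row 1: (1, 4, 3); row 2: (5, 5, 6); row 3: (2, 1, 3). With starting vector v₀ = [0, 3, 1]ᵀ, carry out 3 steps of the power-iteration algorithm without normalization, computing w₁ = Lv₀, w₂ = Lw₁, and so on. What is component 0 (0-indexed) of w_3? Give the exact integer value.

1188

w1 = Lv₀ = (15, 21, 6)
w2 = Lw1 = (117, 216, 69)
w3 = Lw2 = (1188, 2079, 657)
The requested component of w3 is 1188.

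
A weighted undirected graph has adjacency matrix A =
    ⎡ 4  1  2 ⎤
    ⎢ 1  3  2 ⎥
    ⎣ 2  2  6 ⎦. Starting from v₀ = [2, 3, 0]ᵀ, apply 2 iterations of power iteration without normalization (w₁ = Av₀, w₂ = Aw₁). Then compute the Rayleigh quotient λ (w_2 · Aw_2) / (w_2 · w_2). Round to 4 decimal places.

λ ≈ 8.1369

w1 = Av₀ = (4·2 + 1·3 + 2·0; 1·2 + 3·3 + 2·0; 2·2 + 2·3 + 6·0) = (11, 11, 10)
w2 = Aw1 = (4·11 + 1·11 + 2·10; 1·11 + 3·11 + 2·10; 2·11 + 2·11 + 6·10) = (75, 64, 104)
Aw2 = (572, 475, 902)
w2·Aw2 = 75·572 + 64·475 + 104·902 = 167108; w2·w2 = 75·75 + 64·64 + 104·104 = 20537
λ ≈ 167108/20537 = 8.1369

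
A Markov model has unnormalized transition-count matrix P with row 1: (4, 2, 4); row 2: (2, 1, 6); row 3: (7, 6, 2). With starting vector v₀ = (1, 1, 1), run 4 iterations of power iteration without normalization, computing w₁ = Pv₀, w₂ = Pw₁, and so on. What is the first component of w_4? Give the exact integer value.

15254

w1 = Pv₀ = (4·1 + 2·1 + 4·1; 2·1 + 1·1 + 6·1; 7·1 + 6·1 + 2·1) = (10, 9, 15)
w2 = Pw1 = (4·10 + 2·9 + 4·15; 2·10 + 1·9 + 6·15; 7·10 + 6·9 + 2·15) = (118, 119, 154)
w3 = Pw2 = (1326, 1279, 1848)
w4 = Pw3 = (15254, 15019, 20652)
The requested component of w4 is 15254.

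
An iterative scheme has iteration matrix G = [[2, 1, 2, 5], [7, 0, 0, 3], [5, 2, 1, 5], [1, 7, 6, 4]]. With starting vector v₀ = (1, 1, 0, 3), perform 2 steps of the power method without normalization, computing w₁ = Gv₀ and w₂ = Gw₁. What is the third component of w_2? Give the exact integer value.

w1 = Gv₀ = (2·1 + 1·1 + 2·0 + 5·3; 7·1 + 0·1 + 0·0 + 3·3; 5·1 + 2·1 + 1·0 + 5·3; 1·1 + 7·1 + 6·0 + 4·3) = (18, 16, 22, 20)
w2 = Gw1 = (2·18 + 1·16 + 2·22 + 5·20; 7·18 + 0·16 + 0·22 + 3·20; 5·18 + 2·16 + 1·22 + 5·20; 1·18 + 7·16 + 6·22 + 4·20) = (196, 186, 244, 342)
The requested component of w2 is 244.

244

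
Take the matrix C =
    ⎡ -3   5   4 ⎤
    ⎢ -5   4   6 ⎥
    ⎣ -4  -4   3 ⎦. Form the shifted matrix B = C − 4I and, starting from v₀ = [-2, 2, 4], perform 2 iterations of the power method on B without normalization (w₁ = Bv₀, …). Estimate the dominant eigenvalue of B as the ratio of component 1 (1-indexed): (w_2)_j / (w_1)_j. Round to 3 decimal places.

B = C − 4I has rows (-7, 5, 4); (-5, 0, 6); (-4, -4, -1)
w1 = Bv₀ = ((-7)·(-2) + 5·2 + 4·4; (-5)·(-2) + 0·2 + 6·4; (-4)·(-2) + (-4)·2 + (-1)·4) = (40, 34, -4)
w2 = Bw1 = ((-7)·40 + 5·34 + 4·(-4); (-5)·40 + 0·34 + 6·(-4); (-4)·40 + (-4)·34 + (-1)·(-4)) = (-126, -224, -292)
Ratio: -126/40 = -3.150

-3.150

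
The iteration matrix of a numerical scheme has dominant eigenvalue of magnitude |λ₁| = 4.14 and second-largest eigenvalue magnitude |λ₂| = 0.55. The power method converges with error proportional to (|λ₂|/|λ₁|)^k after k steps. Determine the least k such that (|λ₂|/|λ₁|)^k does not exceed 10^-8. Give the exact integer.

|λ₂/λ₁| = 0.55/4.14 = 0.13285
Need k ≥ ln(10^-8) / ln(0.13285) = -18.4207 / -2.0185 ≈ 9.126
Smallest integer k satisfying the bound: 10

10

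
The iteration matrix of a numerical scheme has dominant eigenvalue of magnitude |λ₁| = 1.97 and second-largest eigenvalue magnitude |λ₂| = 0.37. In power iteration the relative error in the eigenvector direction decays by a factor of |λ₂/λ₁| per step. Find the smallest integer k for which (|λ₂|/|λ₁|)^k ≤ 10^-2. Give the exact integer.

3

|λ₂/λ₁| = 0.37/1.97 = 0.18782
Need k ≥ ln(10^-2) / ln(0.18782) = -4.6052 / -1.6723 ≈ 2.754
Smallest integer k satisfying the bound: 3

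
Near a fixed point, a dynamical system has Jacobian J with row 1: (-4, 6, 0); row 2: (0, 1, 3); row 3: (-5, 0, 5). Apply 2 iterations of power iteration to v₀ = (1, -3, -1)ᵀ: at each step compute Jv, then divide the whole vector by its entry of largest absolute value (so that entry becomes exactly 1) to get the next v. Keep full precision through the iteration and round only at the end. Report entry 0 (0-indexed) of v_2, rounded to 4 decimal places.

0.8667

Jv0 = (-22.00000, -6.00000, -10.00000); divide by -22.00000 → v1 = (1.00000, 0.27273, 0.45455)
Jv1 = (-2.36364, 1.63636, -2.72727); divide by -2.72727 → v2 = (0.86667, -0.60000, 1.00000)
Requested entry of v2: 52/60 = 0.8667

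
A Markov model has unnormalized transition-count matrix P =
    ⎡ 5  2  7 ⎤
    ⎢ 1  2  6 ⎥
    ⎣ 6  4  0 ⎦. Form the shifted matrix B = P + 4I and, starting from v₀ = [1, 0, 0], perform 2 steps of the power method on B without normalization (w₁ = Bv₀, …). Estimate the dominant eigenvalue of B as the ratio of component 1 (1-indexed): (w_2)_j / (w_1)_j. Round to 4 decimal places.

13.8889

B = P + 4I has rows (9, 2, 7); (1, 6, 6); (6, 4, 4)
w1 = Bv₀ = (9, 1, 6)
w2 = Bw1 = (125, 51, 82)
Ratio: 125/9 = 13.8889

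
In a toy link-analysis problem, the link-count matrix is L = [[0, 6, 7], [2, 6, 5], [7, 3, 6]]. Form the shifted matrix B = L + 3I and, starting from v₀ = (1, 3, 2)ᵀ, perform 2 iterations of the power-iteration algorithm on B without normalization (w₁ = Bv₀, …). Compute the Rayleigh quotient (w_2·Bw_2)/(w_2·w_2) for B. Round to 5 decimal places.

17.22812

B = L + 3I has rows (3, 6, 7); (2, 9, 5); (7, 3, 9)
w1 = Bv₀ = (35, 39, 34)
w2 = Bw1 = (577, 591, 668)
Bw2 = (9953, 9813, 11824)
w2·Bw2 = 19440796; w2·w2 = 1128434; μ ≈ 19440796/1128434 = 17.22812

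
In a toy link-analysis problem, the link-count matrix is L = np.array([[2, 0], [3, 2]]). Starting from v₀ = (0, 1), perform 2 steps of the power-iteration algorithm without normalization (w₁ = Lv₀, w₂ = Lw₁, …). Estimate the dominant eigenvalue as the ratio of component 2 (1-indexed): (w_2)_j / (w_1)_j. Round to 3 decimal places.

w1 = Lv₀ = (2·0 + 0·1; 3·0 + 2·1) = (0, 2)
w2 = Lw1 = (2·0 + 0·2; 3·0 + 2·2) = (0, 4)
Ratio at component: 4 / 2 = 2.000

2.000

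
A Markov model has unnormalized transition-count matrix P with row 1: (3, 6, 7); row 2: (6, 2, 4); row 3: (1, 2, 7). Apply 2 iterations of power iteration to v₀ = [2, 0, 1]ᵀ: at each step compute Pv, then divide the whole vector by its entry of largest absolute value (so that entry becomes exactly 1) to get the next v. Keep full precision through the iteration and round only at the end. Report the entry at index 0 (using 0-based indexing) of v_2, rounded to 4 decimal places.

Pv0 = (13.00000, 16.00000, 9.00000); divide by 16.00000 → v1 = (0.81250, 1.00000, 0.56250)
Pv1 = (12.37500, 9.12500, 6.75000); divide by 12.37500 → v2 = (1.00000, 0.73737, 0.54545)
Requested entry of v2: 198/198 = 1.0000

1.0000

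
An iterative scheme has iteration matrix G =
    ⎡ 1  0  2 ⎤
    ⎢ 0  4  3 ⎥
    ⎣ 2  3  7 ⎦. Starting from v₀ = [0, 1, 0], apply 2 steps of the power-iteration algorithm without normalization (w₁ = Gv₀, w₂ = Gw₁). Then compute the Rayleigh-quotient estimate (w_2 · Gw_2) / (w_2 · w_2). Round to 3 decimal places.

9.086

w1 = Gv₀ = (0, 4, 3)
w2 = Gw1 = (6, 25, 33)
Gw2 = (72, 199, 318)
w2·Gw2 = 6·72 + 25·199 + 33·318 = 15901; w2·w2 = 6·6 + 25·25 + 33·33 = 1750
λ ≈ 15901/1750 = 9.086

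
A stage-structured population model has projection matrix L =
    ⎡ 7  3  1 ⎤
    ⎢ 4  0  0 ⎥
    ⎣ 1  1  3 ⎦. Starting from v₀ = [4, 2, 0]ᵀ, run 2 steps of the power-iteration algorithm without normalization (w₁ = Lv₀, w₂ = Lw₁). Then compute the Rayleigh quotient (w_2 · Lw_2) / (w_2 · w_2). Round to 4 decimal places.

w1 = Lv₀ = (34, 16, 6)
w2 = Lw1 = (292, 136, 68)
Lw2 = (2520, 1168, 632)
w2·Lw2 = 292·2520 + 136·1168 + 68·632 = 937664; w2·w2 = 292·292 + 136·136 + 68·68 = 108384
λ ≈ 937664/108384 = 8.6513

λ ≈ 8.6513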